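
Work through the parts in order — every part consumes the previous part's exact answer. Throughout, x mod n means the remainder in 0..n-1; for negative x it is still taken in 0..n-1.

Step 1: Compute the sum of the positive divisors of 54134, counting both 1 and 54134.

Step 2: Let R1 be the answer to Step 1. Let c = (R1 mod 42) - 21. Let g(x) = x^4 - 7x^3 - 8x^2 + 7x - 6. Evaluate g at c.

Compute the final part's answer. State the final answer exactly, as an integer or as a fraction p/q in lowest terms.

171

Step 1: 54134 = 2 * 27067; sigma = (1 + 2) * (1 + 27067) = 3 * 27068 = 81204; answer 81204
Step 2: R1 = 81204; c = -3; 1*(-3)^4 - 7*(-3)^3 - 8*(-3)^2 + 7*(-3)^1 - 6 = (81) + (189) + (-72) + (-21) + (-6) = 171; answer 171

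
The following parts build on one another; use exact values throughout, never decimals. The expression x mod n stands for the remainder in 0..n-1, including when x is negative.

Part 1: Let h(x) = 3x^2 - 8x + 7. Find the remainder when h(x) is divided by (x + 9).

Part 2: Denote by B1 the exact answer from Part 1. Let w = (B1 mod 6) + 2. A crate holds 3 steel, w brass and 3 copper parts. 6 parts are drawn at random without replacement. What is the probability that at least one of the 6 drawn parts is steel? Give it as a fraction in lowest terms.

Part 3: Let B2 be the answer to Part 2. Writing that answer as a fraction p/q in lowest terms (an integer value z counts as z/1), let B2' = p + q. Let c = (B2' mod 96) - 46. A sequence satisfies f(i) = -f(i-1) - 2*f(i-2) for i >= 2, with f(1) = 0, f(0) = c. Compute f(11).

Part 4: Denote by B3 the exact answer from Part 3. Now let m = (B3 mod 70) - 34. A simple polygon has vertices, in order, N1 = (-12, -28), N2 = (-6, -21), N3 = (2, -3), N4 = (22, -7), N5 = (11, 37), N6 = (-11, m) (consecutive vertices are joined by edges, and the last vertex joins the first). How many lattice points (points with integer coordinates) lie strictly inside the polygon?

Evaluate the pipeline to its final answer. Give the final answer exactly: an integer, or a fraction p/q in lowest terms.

1186

Part 1: remainder = value at the root: 3*(-9)^2 - 8*(-9)^1 + 7 = (243) + (72) + (7) = 322; answer 322
Part 2: B1 = 322; w = 6; total draws C(12,6) = 924; complement C(9,6) = 84; favorable 924 - 84 = 840; P = 10/11; answer 10/11
Part 3: B2 = 10/11; threaded value p + q = 21; c = -25; f(2) = -1*(0) - 2*(-25) = 50; iterating: f(2)=50, f(3)=-50, f(4)=-50, f(5)=150, f(6)=-50, f(7)=-250, f(8)=350, f(9)=150, f(10)=-850, f(11)=550; answer 550
Part 4: B3 = 550; m = 26; cross terms: (-12*-21 - -6*-28)=84, (-6*-3 - 2*-21)=60, (2*-7 - 22*-3)=52, (22*37 - 11*-7)=891, (11*26 - -11*37)=693, (-11*-28 - -12*26)=620; twice the area = |2400| = 2400; area = 1200; boundary points = 1 + 2 + 4 + 11 + 11 + 1 = 30; strictly interior points = area - boundary/2 + 1 = 1186; answer 1186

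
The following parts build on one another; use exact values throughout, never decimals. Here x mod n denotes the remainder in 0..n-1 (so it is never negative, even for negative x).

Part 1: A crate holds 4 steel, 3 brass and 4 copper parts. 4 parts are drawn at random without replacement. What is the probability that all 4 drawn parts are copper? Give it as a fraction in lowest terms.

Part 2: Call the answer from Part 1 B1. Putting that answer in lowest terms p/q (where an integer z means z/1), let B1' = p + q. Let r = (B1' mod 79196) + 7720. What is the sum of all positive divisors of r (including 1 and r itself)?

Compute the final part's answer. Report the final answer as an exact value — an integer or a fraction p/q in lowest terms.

Part 1: total draws C(11,4) = 330; favorable C(4,4) = 1; P = 1/330; answer 1/330
Part 2: B1 = 1/330; threaded value p + q = 331; r = 8051; 8051 = 83 * 97; sigma = (1 + 83) * (1 + 97) = 84 * 98 = 8232; answer 8232

8232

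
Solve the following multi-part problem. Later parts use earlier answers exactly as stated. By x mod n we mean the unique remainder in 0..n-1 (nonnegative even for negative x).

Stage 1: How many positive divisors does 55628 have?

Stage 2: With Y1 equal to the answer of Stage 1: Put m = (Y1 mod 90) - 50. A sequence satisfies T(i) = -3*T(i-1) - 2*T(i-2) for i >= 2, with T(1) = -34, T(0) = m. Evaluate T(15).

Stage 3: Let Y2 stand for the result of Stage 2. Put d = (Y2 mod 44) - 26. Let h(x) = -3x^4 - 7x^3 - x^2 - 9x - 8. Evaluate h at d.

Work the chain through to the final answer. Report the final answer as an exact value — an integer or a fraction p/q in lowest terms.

Stage 1: 55628 = 2^2 * 13907; number of divisors = (2+1) * (1+1) = 6; answer 6
Stage 2: Y1 = 6; m = -44; T(2) = -3*(-34) - 2*(-44) = 190; iterating: T(2)=190, T(3)=-502, T(4)=1126, T(5)=-2374, T(6)=4870, T(7)=-9862, T(8)=19846, T(9)=-39814, T(10)=79750, T(11)=-159622, T(12)=319366, T(13)=-638854, T(14)=1277830, T(15)=-2555782; answer -2555782
Stage 3: Y2 = -2555782; d = -24; -3*(-24)^4 - 7*(-24)^3 - 1*(-24)^2 - 9*(-24)^1 - 8 = (-995328) + (96768) + (-576) + (216) + (-8) = -898928; answer -898928

-898928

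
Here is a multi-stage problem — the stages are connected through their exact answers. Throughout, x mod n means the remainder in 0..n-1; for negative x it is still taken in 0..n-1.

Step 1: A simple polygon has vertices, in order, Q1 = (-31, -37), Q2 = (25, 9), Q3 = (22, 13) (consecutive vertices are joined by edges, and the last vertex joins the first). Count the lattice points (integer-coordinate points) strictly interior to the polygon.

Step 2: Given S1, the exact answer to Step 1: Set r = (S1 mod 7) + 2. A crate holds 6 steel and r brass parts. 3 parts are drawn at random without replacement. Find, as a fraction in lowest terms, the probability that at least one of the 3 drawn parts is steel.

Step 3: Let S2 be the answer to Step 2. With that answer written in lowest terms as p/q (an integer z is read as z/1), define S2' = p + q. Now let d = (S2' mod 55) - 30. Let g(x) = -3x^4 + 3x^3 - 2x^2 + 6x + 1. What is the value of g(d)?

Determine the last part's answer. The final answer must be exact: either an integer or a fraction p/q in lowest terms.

-57239

Step 1: cross terms: (-31*9 - 25*-37)=646, (25*13 - 22*9)=127, (22*-37 - -31*13)=-411; twice the area = |362| = 362; area = 181; boundary points = 2 + 1 + 1 = 4; strictly interior points = area - boundary/2 + 1 = 180; answer 180
Step 2: S1 = 180; r = 7; total draws C(13,3) = 286; complement C(7,3) = 35; favorable 286 - 35 = 251; P = 251/286; answer 251/286
Step 3: S2 = 251/286; threaded value p + q = 537; d = 12; -3*(12)^4 + 3*(12)^3 - 2*(12)^2 + 6*(12)^1 + 1 = (-62208) + (5184) + (-288) + (72) + (1) = -57239; answer -57239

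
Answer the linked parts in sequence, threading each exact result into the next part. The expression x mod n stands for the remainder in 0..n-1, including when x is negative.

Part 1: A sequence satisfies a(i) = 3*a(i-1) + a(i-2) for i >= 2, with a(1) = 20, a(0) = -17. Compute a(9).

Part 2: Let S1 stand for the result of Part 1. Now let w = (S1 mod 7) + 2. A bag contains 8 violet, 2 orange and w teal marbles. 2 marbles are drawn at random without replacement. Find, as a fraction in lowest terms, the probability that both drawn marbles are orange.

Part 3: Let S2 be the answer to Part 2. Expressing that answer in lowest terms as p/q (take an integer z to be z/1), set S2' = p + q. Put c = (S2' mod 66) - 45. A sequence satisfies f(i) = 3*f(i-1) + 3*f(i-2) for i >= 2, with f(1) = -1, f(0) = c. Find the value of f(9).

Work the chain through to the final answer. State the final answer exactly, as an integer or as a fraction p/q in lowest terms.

Part 1: a(2) = 3*(20) + 1*(-17) = 43; iterating: a(2)=43, a(3)=149, a(4)=490, a(5)=1619, a(6)=5347, a(7)=17660, a(8)=58327, a(9)=192641; answer 192641
Part 2: S1 = 192641; w = 3; total draws C(13,2) = 78; favorable C(2,2) = 1; P = 1/78; answer 1/78
Part 3: S2 = 1/78; threaded value p + q = 79; c = -32; f(2) = 3*(-1) + 3*(-32) = -99; iterating: f(2)=-99, f(3)=-300, f(4)=-1197, f(5)=-4491, f(6)=-17064, f(7)=-64665, f(8)=-245187, f(9)=-929556; answer -929556

-929556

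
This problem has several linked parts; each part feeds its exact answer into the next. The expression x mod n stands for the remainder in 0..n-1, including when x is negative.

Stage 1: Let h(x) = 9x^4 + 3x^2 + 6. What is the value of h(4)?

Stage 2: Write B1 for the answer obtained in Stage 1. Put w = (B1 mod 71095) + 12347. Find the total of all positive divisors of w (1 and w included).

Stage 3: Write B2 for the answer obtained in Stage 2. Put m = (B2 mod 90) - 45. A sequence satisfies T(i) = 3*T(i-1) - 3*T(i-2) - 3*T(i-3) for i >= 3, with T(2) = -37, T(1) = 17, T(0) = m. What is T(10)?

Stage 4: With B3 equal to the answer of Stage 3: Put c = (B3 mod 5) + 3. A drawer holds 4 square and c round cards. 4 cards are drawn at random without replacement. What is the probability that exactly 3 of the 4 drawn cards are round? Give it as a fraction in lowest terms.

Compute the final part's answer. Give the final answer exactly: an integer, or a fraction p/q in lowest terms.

14/33

Stage 1: 9*(4)^4 + 3*(4)^2 + 6 = (2304) + (48) + (6) = 2358; answer 2358
Stage 2: B1 = 2358; w = 14705; 14705 = 5 * 17 * 173; sigma = (1 + 5) * (1 + 17) * (1 + 173) = 6 * 18 * 174 = 18792; answer 18792
Stage 3: B2 = 18792; m = 27; T(3) = 3*(-37) - 3*(17) - 3*(27) = -243; iterating: T(3)=-243, T(4)=-669, T(5)=-1167, T(6)=-765, T(7)=3213, T(8)=15435, T(9)=38961, T(10)=60939; answer 60939
Stage 4: B3 = 60939; c = 7; total draws C(11,4) = 330; favorable C(7,3)*C(4,1) = 140; P = 14/33; answer 14/33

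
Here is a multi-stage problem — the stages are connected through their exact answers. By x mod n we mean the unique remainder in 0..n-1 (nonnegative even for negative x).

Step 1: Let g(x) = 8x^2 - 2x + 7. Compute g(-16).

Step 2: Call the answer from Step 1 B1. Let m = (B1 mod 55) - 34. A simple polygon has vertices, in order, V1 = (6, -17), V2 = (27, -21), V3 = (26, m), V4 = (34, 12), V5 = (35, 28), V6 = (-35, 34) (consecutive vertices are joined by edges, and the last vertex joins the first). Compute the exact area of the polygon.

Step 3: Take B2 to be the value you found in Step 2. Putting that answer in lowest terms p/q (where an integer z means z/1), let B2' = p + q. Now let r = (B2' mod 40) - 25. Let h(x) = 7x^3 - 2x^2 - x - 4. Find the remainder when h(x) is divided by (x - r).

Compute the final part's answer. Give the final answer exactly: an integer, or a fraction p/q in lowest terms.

Step 1: 8*(-16)^2 - 2*(-16)^1 + 7 = (2048) + (32) + (7) = 2087; answer 2087
Step 2: B1 = 2087; m = 18; cross terms: (6*-21 - 27*-17)=333, (27*18 - 26*-21)=1032, (26*12 - 34*18)=-300, (34*28 - 35*12)=532, (35*34 - -35*28)=2170, (-35*-17 - 6*34)=391; twice the area = |4158| = 4158; area = 2079; answer 2079
Step 3: B2 = 2079; threaded value p + q = 2080; r = -25; remainder = value at the root: 7*(-25)^3 - 2*(-25)^2 - 1*(-25)^1 - 4 = (-109375) + (-1250) + (25) + (-4) = -110604; answer -110604

-110604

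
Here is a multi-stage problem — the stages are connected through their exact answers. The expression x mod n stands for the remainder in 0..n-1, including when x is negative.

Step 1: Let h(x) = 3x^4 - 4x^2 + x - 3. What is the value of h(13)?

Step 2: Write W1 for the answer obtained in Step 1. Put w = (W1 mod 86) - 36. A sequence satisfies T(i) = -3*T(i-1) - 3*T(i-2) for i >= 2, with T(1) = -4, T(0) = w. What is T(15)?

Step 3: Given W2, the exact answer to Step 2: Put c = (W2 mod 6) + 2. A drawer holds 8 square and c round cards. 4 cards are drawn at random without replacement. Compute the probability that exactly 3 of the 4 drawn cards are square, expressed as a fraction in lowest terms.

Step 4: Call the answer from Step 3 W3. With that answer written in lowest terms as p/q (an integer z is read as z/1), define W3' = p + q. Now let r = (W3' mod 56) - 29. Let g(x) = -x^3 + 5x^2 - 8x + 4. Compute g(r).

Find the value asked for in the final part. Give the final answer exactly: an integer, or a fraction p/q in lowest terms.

Step 1: 3*(13)^4 - 4*(13)^2 + 1*(13)^1 - 3 = (85683) + (-676) + (13) + (-3) = 85017; answer 85017
Step 2: W1 = 85017; w = 13; T(2) = -3*(-4) - 3*(13) = -27; iterating: T(2)=-27, T(3)=93, T(4)=-198, T(5)=315, T(6)=-351, T(7)=108, T(8)=729, T(9)=-2511, T(10)=5346, T(11)=-8505, T(12)=9477, T(13)=-2916, T(14)=-19683, T(15)=67797; answer 67797
Step 3: W2 = 67797; c = 5; total draws C(13,4) = 715; favorable C(8,3)*C(5,1) = 280; P = 56/143; answer 56/143
Step 4: W3 = 56/143; threaded value p + q = 199; r = 2; -1*(2)^3 + 5*(2)^2 - 8*(2)^1 + 4 = (-8) + (20) + (-16) + (4) = 0; answer 0

0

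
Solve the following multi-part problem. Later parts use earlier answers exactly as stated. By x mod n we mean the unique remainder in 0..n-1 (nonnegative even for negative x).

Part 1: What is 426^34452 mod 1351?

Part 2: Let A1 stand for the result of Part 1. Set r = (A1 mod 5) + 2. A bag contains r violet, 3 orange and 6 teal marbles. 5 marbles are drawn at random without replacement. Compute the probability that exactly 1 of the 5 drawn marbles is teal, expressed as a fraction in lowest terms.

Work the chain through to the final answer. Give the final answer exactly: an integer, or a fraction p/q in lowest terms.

36/143

Part 1: squarings mod 1351: 426^1=426, 426^2=442, 426^4=820, 426^8=953, 426^16=337, 426^32=85, 426^64=470, 426^128=687, 426^256=470, 426^512=687, 426^1024=470, 426^2048=687, 426^4096=470, 426^8192=687, 426^16384=470, 426^32768=687; 426^34452 = 426^4 * 426^16 * 426^128 * 426^512 * 426^1024 * 426^32768 = 64 (mod 1351); answer 64
Part 2: A1 = 64; r = 6; total draws C(15,5) = 3003; favorable C(6,1)*C(9,4) = 756; P = 36/143; answer 36/143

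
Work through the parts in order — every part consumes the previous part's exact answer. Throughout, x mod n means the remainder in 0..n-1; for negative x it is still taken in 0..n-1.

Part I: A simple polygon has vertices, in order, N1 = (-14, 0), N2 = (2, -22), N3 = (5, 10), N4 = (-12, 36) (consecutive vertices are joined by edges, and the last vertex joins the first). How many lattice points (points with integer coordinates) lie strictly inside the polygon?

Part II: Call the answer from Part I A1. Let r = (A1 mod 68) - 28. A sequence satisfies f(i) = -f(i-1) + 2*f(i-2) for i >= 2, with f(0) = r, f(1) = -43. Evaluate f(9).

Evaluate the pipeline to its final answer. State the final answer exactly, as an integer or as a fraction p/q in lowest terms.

-3783

Part I: cross terms: (-14*-22 - 2*0)=308, (2*10 - 5*-22)=130, (5*36 - -12*10)=300, (-12*0 - -14*36)=504; twice the area = |1242| = 1242; area = 621; boundary points = 2 + 1 + 1 + 2 = 6; strictly interior points = area - boundary/2 + 1 = 619; answer 619
Part II: A1 = 619; r = -21; f(2) = -1*(-43) + 2*(-21) = 1; iterating: f(2)=1, f(3)=-87, f(4)=89, f(5)=-263, f(6)=441, f(7)=-967, f(8)=1849, f(9)=-3783; answer -3783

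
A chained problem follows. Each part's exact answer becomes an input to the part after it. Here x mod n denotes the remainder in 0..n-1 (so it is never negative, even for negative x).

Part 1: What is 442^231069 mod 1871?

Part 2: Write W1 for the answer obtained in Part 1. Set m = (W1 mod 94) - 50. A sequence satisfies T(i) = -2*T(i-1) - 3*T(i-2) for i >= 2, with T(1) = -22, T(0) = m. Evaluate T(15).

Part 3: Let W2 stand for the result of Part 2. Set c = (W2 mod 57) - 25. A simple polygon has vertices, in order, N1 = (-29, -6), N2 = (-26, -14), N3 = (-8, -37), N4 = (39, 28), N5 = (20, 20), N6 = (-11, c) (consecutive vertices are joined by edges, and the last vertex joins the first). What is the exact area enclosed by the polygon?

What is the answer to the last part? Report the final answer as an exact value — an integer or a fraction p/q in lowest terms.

1437

Part 1: squarings mod 1871: 442^1=442, 442^2=780, 442^4=325, 442^8=849, 442^16=466, 442^32=120, 442^64=1303, 442^128=812, 442^256=752, 442^512=462, 442^1024=150, 442^2048=48, 442^4096=433, 442^8192=389, 442^16384=1641, 442^32768=512, 442^65536=204, 442^131072=454; 442^231069 = 442^1 * 442^4 * 442^8 * 442^16 * 442^128 * 442^512 * 442^1024 * 442^32768 * 442^65536 * 442^131072 = 1459 (mod 1871); answer 1459
Part 2: W1 = 1459; m = -1; T(2) = -2*(-22) - 3*(-1) = 47; iterating: T(2)=47, T(3)=-28, T(4)=-85, T(5)=254, T(6)=-253, T(7)=-256, T(8)=1271, T(9)=-1774, T(10)=-265, T(11)=5852, T(12)=-10909, T(13)=4262, T(14)=24203, T(15)=-61192; answer -61192
Part 3: W2 = -61192; c = 1; cross terms: (-29*-14 - -26*-6)=250, (-26*-37 - -8*-14)=850, (-8*28 - 39*-37)=1219, (39*20 - 20*28)=220, (20*1 - -11*20)=240, (-11*-6 - -29*1)=95; twice the area = |2874| = 2874; area = 1437; answer 1437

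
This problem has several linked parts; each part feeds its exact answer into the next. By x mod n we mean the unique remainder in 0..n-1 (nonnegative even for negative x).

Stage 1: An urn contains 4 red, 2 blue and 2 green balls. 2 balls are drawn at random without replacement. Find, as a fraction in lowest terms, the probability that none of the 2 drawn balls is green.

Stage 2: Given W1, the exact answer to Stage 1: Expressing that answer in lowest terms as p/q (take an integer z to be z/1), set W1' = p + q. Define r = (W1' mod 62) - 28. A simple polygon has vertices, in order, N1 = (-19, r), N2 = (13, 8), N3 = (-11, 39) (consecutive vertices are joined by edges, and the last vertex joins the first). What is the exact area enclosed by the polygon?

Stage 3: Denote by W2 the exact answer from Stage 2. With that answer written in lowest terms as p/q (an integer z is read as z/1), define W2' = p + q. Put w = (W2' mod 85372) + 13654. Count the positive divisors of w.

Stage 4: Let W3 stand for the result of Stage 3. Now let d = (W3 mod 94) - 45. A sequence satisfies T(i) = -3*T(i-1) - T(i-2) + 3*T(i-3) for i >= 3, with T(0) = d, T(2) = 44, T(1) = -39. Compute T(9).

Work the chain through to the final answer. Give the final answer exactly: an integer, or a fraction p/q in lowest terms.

Stage 1: total draws C(8,2) = 28; favorable C(6,2) = 15; P = 15/28; answer 15/28
Stage 2: W1 = 15/28; threaded value p + q = 43; r = 15; cross terms: (-19*8 - 13*15)=-347, (13*39 - -11*8)=595, (-11*15 - -19*39)=576; twice the area = |824| = 824; area = 412; answer 412
Stage 3: W2 = 412; threaded value p + q = 413; w = 14067; 14067 = 3^3 * 521; number of divisors = (3+1) * (1+1) = 8; answer 8
Stage 4: W3 = 8; d = -37; T(3) = -3*(44) - 1*(-39) + 3*(-37) = -204; iterating: T(3)=-204, T(4)=451, T(5)=-1017, T(6)=1988, T(7)=-3594, T(8)=5743, T(9)=-7671; answer -7671

-7671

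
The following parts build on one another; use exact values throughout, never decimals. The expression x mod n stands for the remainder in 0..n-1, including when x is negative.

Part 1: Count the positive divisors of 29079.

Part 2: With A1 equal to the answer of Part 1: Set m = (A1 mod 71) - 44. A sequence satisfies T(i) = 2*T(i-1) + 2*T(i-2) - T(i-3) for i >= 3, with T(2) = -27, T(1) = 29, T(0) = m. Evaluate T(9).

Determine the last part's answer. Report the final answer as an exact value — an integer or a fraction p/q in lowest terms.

2822

Part 1: 29079 = 3^4 * 359; number of divisors = (4+1) * (1+1) = 10; answer 10
Part 2: A1 = 10; m = -34; T(3) = 2*(-27) + 2*(29) - 1*(-34) = 38; iterating: T(3)=38, T(4)=-7, T(5)=89, T(6)=126, T(7)=437, T(8)=1037, T(9)=2822; answer 2822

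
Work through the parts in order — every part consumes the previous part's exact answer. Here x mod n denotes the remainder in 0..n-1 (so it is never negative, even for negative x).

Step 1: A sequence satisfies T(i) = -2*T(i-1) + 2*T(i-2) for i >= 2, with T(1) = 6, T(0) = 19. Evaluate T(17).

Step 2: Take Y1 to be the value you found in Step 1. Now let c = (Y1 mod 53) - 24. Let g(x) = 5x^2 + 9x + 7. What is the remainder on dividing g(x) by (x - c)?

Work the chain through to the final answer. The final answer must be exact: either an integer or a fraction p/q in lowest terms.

Step 1: T(2) = -2*(6) + 2*(19) = 26; iterating: T(2)=26, T(3)=-40, T(4)=132, T(5)=-344, T(6)=952, T(7)=-2592, T(8)=7088, T(9)=-19360, T(10)=52896, T(11)=-144512, T(12)=394816, T(13)=-1078656, T(14)=2946944, T(15)=-8051200, T(16)=21996288, T(17)=-60094976; answer -60094976
Step 2: Y1 = -60094976; c = 4; remainder = value at the root: 5*(4)^2 + 9*(4)^1 + 7 = (80) + (36) + (7) = 123; answer 123

123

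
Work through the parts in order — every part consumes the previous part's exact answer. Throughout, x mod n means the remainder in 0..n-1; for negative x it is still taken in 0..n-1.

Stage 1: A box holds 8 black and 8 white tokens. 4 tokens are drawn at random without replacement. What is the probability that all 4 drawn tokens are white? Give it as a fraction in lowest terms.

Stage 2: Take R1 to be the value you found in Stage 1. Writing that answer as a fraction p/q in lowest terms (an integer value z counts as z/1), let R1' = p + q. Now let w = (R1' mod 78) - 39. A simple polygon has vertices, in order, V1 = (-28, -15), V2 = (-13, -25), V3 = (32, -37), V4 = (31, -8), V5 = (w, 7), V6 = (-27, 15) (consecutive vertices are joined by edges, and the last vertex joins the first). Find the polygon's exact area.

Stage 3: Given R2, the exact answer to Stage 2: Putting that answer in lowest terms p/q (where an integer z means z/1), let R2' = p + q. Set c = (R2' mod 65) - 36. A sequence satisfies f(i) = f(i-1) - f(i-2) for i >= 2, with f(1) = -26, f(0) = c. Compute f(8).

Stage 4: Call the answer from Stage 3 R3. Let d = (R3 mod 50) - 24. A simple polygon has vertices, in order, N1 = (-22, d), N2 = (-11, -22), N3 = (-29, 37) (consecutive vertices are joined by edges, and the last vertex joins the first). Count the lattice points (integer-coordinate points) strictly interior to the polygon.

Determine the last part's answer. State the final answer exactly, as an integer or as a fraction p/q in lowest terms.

89

Stage 1: total draws C(16,4) = 1820; favorable C(8,4) = 70; P = 1/26; answer 1/26
Stage 2: R1 = 1/26; threaded value p + q = 27; w = -12; cross terms: (-28*-25 - -13*-15)=505, (-13*-37 - 32*-25)=1281, (32*-8 - 31*-37)=891, (31*7 - -12*-8)=121, (-12*15 - -27*7)=9, (-27*-15 - -28*15)=825; twice the area = |3632| = 3632; area = 1816; answer 1816
Stage 3: R2 = 1816; threaded value p + q = 1817; c = 26; f(2) = 1*(-26) - 1*(26) = -52; iterating: f(2)=-52, f(3)=-26, f(4)=26, f(5)=52, f(6)=26, f(7)=-26, f(8)=-52; answer -52
Stage 4: R3 = -52; d = 24; cross terms: (-22*-22 - -11*24)=748, (-11*37 - -29*-22)=-1045, (-29*24 - -22*37)=118; twice the area = |-179| = 179; area = 179/2; boundary points = 1 + 1 + 1 = 3; strictly interior points = area - boundary/2 + 1 = 89; answer 89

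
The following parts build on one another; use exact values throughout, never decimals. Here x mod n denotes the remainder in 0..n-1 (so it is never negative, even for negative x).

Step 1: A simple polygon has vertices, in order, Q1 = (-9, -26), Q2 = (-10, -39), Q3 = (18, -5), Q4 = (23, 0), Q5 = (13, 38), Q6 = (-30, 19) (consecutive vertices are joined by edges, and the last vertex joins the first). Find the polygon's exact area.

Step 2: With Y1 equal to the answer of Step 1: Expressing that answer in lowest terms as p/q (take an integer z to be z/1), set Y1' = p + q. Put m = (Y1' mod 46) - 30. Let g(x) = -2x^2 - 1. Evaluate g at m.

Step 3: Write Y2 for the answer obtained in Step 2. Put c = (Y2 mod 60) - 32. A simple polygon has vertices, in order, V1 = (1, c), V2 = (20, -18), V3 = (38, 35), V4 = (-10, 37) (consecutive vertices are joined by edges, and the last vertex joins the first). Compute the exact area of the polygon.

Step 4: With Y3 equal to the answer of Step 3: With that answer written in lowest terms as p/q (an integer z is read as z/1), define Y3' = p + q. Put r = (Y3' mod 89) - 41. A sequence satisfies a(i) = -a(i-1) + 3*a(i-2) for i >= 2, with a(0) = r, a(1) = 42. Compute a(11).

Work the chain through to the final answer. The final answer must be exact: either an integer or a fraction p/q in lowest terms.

140502

Step 1: cross terms: (-9*-39 - -10*-26)=91, (-10*-5 - 18*-39)=752, (18*0 - 23*-5)=115, (23*38 - 13*0)=874, (13*19 - -30*38)=1387, (-30*-26 - -9*19)=951; twice the area = |4170| = 4170; area = 2085; answer 2085
Step 2: Y1 = 2085; threaded value p + q = 2086; m = -14; -2*(-14)^2 - 1 = (-392) + (-1) = -393; answer -393
Step 3: Y2 = -393; c = -5; cross terms: (1*-18 - 20*-5)=82, (20*35 - 38*-18)=1384, (38*37 - -10*35)=1756, (-10*-5 - 1*37)=13; twice the area = |3235| = 3235; area = 3235/2; answer 3235/2
Step 4: Y3 = 3235/2; threaded value p + q = 3237; r = -8; a(2) = -1*(42) + 3*(-8) = -66; iterating: a(2)=-66, a(3)=192, a(4)=-390, a(5)=966, a(6)=-2136, a(7)=5034, a(8)=-11442, a(9)=26544, a(10)=-60870, a(11)=140502; answer 140502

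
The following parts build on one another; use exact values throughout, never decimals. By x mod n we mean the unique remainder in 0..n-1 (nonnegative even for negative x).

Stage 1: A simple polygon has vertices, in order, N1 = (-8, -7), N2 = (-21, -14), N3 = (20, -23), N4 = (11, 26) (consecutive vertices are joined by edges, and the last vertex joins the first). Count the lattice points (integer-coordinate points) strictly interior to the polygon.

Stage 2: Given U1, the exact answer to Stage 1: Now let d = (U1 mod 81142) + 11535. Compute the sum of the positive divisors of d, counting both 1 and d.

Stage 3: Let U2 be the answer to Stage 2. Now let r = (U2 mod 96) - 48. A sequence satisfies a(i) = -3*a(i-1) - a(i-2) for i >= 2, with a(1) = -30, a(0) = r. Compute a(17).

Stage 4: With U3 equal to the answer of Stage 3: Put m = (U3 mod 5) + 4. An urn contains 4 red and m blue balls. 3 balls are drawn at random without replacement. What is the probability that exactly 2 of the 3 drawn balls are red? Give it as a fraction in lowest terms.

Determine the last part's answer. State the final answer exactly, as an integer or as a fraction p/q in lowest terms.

12/55

Stage 1: cross terms: (-8*-14 - -21*-7)=-35, (-21*-23 - 20*-14)=763, (20*26 - 11*-23)=773, (11*-7 - -8*26)=131; twice the area = |1632| = 1632; area = 816; boundary points = 1 + 1 + 1 + 1 = 4; strictly interior points = area - boundary/2 + 1 = 815; answer 815
Stage 2: U1 = 815; d = 12350; 12350 = 2 * 5^2 * 13 * 19; sigma = (1 + 2) * (1 + 5 + 25) * (1 + 13) * (1 + 19) = 3 * 31 * 14 * 20 = 26040; answer 26040
Stage 3: U2 = 26040; r = -24; a(2) = -3*(-30) - 1*(-24) = 114; iterating: a(2)=114, a(3)=-312, a(4)=822, a(5)=-2154, a(6)=5640, a(7)=-14766, a(8)=38658, a(9)=-101208, a(10)=264966, a(11)=-693690, a(12)=1816104, a(13)=-4754622, a(14)=12447762, a(15)=-32588664, a(16)=85318230, a(17)=-223366026; answer -223366026
Stage 4: U3 = -223366026; m = 8; total draws C(12,3) = 220; favorable C(4,2)*C(8,1) = 48; P = 12/55; answer 12/55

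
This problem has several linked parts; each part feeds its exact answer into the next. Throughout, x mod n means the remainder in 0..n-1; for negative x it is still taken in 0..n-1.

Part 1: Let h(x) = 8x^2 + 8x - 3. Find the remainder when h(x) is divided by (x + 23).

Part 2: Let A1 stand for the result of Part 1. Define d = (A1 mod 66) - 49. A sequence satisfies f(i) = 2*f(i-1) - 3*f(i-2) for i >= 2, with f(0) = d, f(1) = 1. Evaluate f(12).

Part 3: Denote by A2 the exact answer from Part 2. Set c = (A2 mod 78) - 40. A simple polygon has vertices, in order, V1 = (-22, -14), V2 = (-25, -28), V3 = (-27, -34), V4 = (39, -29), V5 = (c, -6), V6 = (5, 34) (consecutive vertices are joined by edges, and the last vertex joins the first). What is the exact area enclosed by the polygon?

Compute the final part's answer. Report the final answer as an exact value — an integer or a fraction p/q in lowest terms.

3573/2

Part 1: remainder = value at the root: 8*(-23)^2 + 8*(-23)^1 - 3 = (4232) + (-184) + (-3) = 4045; answer 4045
Part 2: A1 = 4045; d = -30; f(2) = 2*(1) - 3*(-30) = 92; iterating: f(2)=92, f(3)=181, f(4)=86, f(5)=-371, f(6)=-1000, f(7)=-887, f(8)=1226, f(9)=5113, f(10)=6548, f(11)=-2243, f(12)=-24130; answer -24130
Part 3: A2 = -24130; c = 10; cross terms: (-22*-28 - -25*-14)=266, (-25*-34 - -27*-28)=94, (-27*-29 - 39*-34)=2109, (39*-6 - 10*-29)=56, (10*34 - 5*-6)=370, (5*-14 - -22*34)=678; twice the area = |3573| = 3573; area = 3573/2; answer 3573/2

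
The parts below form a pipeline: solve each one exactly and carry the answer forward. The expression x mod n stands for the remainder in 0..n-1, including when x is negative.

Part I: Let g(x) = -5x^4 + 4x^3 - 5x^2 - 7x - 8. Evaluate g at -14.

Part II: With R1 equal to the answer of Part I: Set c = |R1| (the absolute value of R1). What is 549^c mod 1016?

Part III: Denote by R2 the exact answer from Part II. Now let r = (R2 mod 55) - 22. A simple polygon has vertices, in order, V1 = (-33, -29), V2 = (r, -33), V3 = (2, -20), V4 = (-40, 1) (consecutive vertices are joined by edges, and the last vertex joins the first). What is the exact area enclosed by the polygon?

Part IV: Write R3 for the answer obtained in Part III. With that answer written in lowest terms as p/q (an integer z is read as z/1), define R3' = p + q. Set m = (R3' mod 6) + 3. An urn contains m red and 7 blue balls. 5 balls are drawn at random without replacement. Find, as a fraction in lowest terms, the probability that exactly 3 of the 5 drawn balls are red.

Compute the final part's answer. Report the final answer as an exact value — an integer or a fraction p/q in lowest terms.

Part I: -5*(-14)^4 + 4*(-14)^3 - 5*(-14)^2 - 7*(-14)^1 - 8 = (-192080) + (-10976) + (-980) + (98) + (-8) = -203946; answer -203946
Part II: R1 = -203946; c = 203946; squarings mod 1016: 549^1=549, 549^2=665, 549^4=265, 549^8=121, 549^16=417, 549^32=153, 549^64=41, 549^128=665, 549^256=265, 549^512=121, 549^1024=417, 549^2048=153, 549^4096=41, 549^8192=665, 549^16384=265, 549^32768=121, 549^65536=417, 549^131072=153; 549^203946 = 549^2 * 549^8 * 549^32 * 549^128 * 549^1024 * 549^2048 * 549^4096 * 549^65536 * 549^131072 = 481 (mod 1016); answer 481
Part III: R2 = 481; r = 19; cross terms: (-33*-33 - 19*-29)=1640, (19*-20 - 2*-33)=-314, (2*1 - -40*-20)=-798, (-40*-29 - -33*1)=1193; twice the area = |1721| = 1721; area = 1721/2; answer 1721/2
Part IV: R3 = 1721/2; threaded value p + q = 1723; m = 4; total draws C(11,5) = 462; favorable C(4,3)*C(7,2) = 84; P = 2/11; answer 2/11

2/11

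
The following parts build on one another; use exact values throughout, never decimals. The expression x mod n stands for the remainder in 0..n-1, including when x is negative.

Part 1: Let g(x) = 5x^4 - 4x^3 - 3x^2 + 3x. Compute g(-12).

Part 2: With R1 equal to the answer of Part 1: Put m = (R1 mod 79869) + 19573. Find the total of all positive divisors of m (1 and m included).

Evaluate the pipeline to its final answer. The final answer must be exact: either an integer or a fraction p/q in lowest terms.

Part 1: 5*(-12)^4 - 4*(-12)^3 - 3*(-12)^2 + 3*(-12)^1 = (103680) + (6912) + (-432) + (-36) = 110124; answer 110124
Part 2: R1 = 110124; m = 49828; 49828 = 2^2 * 12457; sigma = (1 + 2 + 4) * (1 + 12457) = 7 * 12458 = 87206; answer 87206

87206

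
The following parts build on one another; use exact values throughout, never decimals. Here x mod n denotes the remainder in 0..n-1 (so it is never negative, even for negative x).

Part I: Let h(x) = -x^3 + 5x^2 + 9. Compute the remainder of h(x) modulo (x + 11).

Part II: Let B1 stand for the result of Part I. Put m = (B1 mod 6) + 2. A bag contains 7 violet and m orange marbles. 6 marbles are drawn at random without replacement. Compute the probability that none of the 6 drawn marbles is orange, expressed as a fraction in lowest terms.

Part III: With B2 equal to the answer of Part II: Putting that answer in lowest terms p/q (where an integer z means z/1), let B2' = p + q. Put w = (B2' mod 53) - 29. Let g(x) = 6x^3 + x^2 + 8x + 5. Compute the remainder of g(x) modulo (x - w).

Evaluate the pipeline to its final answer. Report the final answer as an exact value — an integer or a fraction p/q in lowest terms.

73

Part I: remainder = value at the root: -1*(-11)^3 + 5*(-11)^2 + 9 = (1331) + (605) + (9) = 1945; answer 1945
Part II: B1 = 1945; m = 3; total draws C(10,6) = 210; favorable C(7,6) = 7; P = 1/30; answer 1/30
Part III: B2 = 1/30; threaded value p + q = 31; w = 2; remainder = value at the root: 6*(2)^3 + 1*(2)^2 + 8*(2)^1 + 5 = (48) + (4) + (16) + (5) = 73; answer 73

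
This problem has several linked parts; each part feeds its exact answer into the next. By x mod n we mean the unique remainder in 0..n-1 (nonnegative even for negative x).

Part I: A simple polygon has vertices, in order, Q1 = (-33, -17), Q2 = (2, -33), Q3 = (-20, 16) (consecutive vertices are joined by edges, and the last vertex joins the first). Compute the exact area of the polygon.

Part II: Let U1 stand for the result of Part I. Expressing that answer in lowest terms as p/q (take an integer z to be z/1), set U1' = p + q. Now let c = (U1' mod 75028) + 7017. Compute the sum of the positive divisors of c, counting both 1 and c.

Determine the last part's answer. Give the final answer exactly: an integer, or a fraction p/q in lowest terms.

Part I: cross terms: (-33*-33 - 2*-17)=1123, (2*16 - -20*-33)=-628, (-20*-17 - -33*16)=868; twice the area = |1363| = 1363; area = 1363/2; answer 1363/2
Part II: U1 = 1363/2; threaded value p + q = 1365; c = 8382; 8382 = 2 * 3 * 11 * 127; sigma = (1 + 2) * (1 + 3) * (1 + 11) * (1 + 127) = 3 * 4 * 12 * 128 = 18432; answer 18432

18432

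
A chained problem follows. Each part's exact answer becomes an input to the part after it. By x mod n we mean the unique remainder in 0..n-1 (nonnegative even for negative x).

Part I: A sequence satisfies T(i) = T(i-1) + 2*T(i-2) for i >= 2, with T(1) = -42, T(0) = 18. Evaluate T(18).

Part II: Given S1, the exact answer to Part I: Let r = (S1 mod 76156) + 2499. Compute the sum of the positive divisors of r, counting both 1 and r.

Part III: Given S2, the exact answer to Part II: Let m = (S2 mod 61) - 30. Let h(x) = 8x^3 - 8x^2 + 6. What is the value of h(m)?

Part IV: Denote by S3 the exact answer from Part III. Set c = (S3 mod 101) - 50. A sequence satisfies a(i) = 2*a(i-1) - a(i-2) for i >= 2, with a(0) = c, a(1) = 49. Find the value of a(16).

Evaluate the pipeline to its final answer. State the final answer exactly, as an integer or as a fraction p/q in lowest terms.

1204

Part I: T(2) = 1*(-42) + 2*(18) = -6; iterating: T(2)=-6, T(3)=-90, T(4)=-102, T(5)=-282, T(6)=-486, T(7)=-1050, T(8)=-2022, T(9)=-4122, T(10)=-8166, T(11)=-16410, T(12)=-32742, T(13)=-65562, T(14)=-131046, T(15)=-262170, T(16)=-524262, T(17)=-1048602, T(18)=-2097126; answer -2097126
Part II: S1 = -2097126; r = 37741; 37741 = 11 * 47 * 73; sigma = (1 + 11) * (1 + 47) * (1 + 73) = 12 * 48 * 74 = 42624; answer 42624
Part III: S2 = 42624; m = 16; 8*(16)^3 - 8*(16)^2 + 6 = (32768) + (-2048) + (6) = 30726; answer 30726
Part IV: S3 = 30726; c = -28; a(2) = 2*(49) - 1*(-28) = 126; iterating: a(2)=126, a(3)=203, a(4)=280, a(5)=357, a(6)=434, a(7)=511, a(8)=588, a(9)=665, a(10)=742, a(11)=819, a(12)=896, a(13)=973, a(14)=1050, a(15)=1127, a(16)=1204; answer 1204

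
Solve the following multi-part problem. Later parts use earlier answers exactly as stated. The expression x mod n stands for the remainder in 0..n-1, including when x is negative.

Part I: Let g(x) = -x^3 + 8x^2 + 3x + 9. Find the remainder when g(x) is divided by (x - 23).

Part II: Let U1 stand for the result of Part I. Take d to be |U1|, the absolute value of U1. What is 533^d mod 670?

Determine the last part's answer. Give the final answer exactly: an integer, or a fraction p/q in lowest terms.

Part I: remainder = value at the root: -1*(23)^3 + 8*(23)^2 + 3*(23)^1 + 9 = (-12167) + (4232) + (69) + (9) = -7857; answer -7857
Part II: U1 = -7857; d = 7857; squarings mod 670: 533^1=533, 533^2=9, 533^4=81, 533^8=531, 533^16=561, 533^32=491, 533^64=551, 533^128=91, 533^256=241, 533^512=461, 533^1024=131, 533^2048=411, 533^4096=81; 533^7857 = 533^1 * 533^16 * 533^32 * 533^128 * 533^512 * 533^1024 * 533^2048 * 533^4096 = 643 (mod 670); answer 643

643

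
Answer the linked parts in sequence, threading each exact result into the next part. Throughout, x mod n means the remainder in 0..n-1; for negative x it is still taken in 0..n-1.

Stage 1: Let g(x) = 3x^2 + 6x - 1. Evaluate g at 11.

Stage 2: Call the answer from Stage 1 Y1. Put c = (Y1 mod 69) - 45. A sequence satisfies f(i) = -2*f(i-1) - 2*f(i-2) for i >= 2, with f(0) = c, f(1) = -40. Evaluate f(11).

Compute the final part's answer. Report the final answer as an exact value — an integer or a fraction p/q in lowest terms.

Stage 1: 3*(11)^2 + 6*(11)^1 - 1 = (363) + (66) + (-1) = 428; answer 428
Stage 2: Y1 = 428; c = -31; f(2) = -2*(-40) - 2*(-31) = 142; iterating: f(2)=142, f(3)=-204, f(4)=124, f(5)=160, f(6)=-568, f(7)=816, f(8)=-496, f(9)=-640, f(10)=2272, f(11)=-3264; answer -3264

-3264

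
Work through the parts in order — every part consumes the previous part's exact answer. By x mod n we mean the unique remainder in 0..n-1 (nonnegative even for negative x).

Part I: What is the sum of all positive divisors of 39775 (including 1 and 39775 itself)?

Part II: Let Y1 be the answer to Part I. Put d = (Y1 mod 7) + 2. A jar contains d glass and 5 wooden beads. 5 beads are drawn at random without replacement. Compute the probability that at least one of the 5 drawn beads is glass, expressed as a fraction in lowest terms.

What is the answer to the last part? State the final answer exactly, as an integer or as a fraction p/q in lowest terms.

Part I: 39775 = 5^2 * 37 * 43; sigma = (1 + 5 + 25) * (1 + 37) * (1 + 43) = 31 * 38 * 44 = 51832; answer 51832
Part II: Y1 = 51832; d = 6; total draws C(11,5) = 462; complement C(5,5) = 1; favorable 462 - 1 = 461; P = 461/462; answer 461/462

461/462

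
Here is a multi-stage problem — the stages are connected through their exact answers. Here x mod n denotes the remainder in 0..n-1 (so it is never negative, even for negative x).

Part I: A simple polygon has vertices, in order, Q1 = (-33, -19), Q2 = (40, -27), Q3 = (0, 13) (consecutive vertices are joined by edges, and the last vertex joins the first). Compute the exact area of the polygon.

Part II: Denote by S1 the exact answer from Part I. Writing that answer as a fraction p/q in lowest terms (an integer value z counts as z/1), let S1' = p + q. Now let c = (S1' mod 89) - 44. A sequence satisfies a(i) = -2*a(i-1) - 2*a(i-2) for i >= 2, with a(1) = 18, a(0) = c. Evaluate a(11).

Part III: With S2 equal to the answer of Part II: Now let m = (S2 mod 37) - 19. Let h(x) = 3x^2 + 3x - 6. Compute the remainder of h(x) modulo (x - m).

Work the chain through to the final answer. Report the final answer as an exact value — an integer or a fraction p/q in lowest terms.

30

Part I: cross terms: (-33*-27 - 40*-19)=1651, (40*13 - 0*-27)=520, (0*-19 - -33*13)=429; twice the area = |2600| = 2600; area = 1300; answer 1300
Part II: S1 = 1300; threaded value p + q = 1301; c = 11; a(2) = -2*(18) - 2*(11) = -58; iterating: a(2)=-58, a(3)=80, a(4)=-44, a(5)=-72, a(6)=232, a(7)=-320, a(8)=176, a(9)=288, a(10)=-928, a(11)=1280; answer 1280
Part III: S2 = 1280; m = 3; remainder = value at the root: 3*(3)^2 + 3*(3)^1 - 6 = (27) + (9) + (-6) = 30; answer 30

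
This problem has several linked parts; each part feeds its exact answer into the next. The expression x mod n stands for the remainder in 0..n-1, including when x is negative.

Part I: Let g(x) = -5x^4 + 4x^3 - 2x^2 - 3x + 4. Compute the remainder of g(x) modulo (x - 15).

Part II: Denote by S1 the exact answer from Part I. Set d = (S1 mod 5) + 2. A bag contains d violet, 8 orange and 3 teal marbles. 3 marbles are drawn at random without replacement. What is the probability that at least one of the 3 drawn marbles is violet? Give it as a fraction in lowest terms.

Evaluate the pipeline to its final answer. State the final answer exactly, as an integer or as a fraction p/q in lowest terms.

Part I: remainder = value at the root: -5*(15)^4 + 4*(15)^3 - 2*(15)^2 - 3*(15)^1 + 4 = (-253125) + (13500) + (-450) + (-45) + (4) = -240116; answer -240116
Part II: S1 = -240116; d = 6; total draws C(17,3) = 680; complement C(11,3) = 165; favorable 680 - 165 = 515; P = 103/136; answer 103/136

103/136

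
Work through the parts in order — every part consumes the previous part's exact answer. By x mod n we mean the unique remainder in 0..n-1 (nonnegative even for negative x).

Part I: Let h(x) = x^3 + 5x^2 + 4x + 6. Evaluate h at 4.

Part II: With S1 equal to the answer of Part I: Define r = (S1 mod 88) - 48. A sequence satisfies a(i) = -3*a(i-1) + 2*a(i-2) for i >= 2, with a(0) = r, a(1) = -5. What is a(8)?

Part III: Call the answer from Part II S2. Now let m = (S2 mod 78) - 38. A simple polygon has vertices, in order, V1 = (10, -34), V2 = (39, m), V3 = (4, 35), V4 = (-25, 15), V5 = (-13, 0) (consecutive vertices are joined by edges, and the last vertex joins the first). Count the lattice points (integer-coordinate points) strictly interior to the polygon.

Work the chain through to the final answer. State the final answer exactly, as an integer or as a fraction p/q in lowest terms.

Part I: 1*(4)^3 + 5*(4)^2 + 4*(4)^1 + 6 = (64) + (80) + (16) + (6) = 166; answer 166
Part II: S1 = 166; r = 30; a(2) = -3*(-5) + 2*(30) = 75; iterating: a(2)=75, a(3)=-235, a(4)=855, a(5)=-3035, a(6)=10815, a(7)=-38515, a(8)=137175; answer 137175
Part III: S2 = 137175; m = 13; cross terms: (10*13 - 39*-34)=1456, (39*35 - 4*13)=1313, (4*15 - -25*35)=935, (-25*0 - -13*15)=195, (-13*-34 - 10*0)=442; twice the area = |4341| = 4341; area = 4341/2; boundary points = 1 + 1 + 1 + 3 + 1 = 7; strictly interior points = area - boundary/2 + 1 = 2168; answer 2168

2168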